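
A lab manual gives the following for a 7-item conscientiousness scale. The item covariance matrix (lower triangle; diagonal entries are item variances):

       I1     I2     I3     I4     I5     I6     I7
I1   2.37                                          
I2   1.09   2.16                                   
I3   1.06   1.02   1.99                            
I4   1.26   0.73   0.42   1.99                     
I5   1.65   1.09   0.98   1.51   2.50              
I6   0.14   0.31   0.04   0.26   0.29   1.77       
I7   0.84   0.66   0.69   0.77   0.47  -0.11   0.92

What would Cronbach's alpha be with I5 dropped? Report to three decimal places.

Cronbach's alpha = 0.745

Remaining items: I1, I2, I3, I4, I6, I7 (k = 6).
Σσᵢ² = 2.37 + 2.16 + 1.99 + 1.99 + 1.77 + 0.92 = 11.20
σ²_total = 11.20 + 2 × 9.18 = 29.56
α (item deleted) = (6/5)·(1 − 11.20/29.56) = 0.745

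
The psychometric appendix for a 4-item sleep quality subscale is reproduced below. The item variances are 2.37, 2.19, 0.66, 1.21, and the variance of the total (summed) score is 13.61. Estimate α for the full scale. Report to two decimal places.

α = 0.70

Σσᵢ² = 2.37 + 2.19 + 0.66 + 1.21 = 6.43
α = (k/(k−1))·(1 − Σσᵢ²/total variance) = (4/3)·(1 − 6.43/13.61) = 0.70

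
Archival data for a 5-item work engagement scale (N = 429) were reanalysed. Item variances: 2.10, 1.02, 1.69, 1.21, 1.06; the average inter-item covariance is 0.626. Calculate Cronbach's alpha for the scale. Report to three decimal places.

α = 0.798

ΣVar(i) = 2.10 + 1.02 + 1.69 + 1.21 + 1.06 = 7.08
Sum of the 10 distinct covariances = 10 × 0.626 = 6.260
σ²_total = ΣVar(i) + 2·Σcov = 7.08 + 2 × 6.260 = 19.600
α = (5/4)·(1 − 7.08/19.600) = 0.798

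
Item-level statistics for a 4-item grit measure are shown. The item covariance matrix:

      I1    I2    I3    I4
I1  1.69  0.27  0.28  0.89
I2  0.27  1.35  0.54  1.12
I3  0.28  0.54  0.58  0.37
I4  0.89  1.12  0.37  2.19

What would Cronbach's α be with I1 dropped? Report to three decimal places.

Cronbach's α = 0.744

Remaining items: I2, I3, I4 (k = 3).
sum of item variances = 1.35 + 0.58 + 2.19 = 4.12
Var(T) = 4.12 + 2 × 2.03 = 8.18
α (item deleted) = (3/2)·(1 − 4.12/8.18) = 0.744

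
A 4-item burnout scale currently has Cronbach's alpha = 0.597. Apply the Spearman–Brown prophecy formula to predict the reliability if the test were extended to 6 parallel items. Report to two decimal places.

Length factor m = 6/4 = 1.5000
α' = m·α / (1 + (m−1)·α)
   = 6/4 × 0.597 / (1 + (6/4 − 1) × 0.597)
   = 0.8955 / 1.2985 = 0.69

predicted reliability = 0.69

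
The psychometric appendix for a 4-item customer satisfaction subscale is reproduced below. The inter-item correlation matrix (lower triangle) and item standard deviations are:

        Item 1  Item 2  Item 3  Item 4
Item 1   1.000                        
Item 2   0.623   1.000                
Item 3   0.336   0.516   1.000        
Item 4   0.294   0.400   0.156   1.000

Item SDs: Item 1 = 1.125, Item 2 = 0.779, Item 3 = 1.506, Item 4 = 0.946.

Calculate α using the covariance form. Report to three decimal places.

α = 0.671

Σσ²ᵢ = 1.125² + 0.779² + 1.506² + 0.946² = 5.0354
Covariances σ_ij = r_ij · s_i · s_j:
  σ(Item 1,Item 2) = 0.623 × 1.125 × 0.779 = 0.5460
  σ(Item 1,Item 3) = 0.336 × 1.125 × 1.506 = 0.5693
  σ(Item 1,Item 4) = 0.294 × 1.125 × 0.946 = 0.3129
  σ(Item 2,Item 3) = 0.516 × 0.779 × 1.506 = 0.6054
  σ(Item 2,Item 4) = 0.400 × 0.779 × 0.946 = 0.2948
  σ(Item 3,Item 4) = 0.156 × 1.506 × 0.946 = 0.2222
σ²_T = Σσ²ᵢ + 2·Σσ_ij = 5.0354 + 2 × 2.5506 = 10.1366
α = (4/3)·(1 − 5.0354/10.1366) = 0.671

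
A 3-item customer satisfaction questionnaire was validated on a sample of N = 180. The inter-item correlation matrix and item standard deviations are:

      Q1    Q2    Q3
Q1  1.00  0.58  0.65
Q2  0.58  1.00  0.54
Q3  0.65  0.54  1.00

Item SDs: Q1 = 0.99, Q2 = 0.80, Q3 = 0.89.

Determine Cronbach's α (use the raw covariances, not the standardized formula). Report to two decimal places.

α = 0.81

Σσ²ᵢ = 0.99² + 0.80² + 0.89² = 2.4122
Covariances σ_ij = r_ij · s_i · s_j:
  σ(Q1,Q2) = 0.58 × 0.99 × 0.80 = 0.4594
  σ(Q1,Q3) = 0.65 × 0.99 × 0.89 = 0.5727
  σ(Q2,Q3) = 0.54 × 0.80 × 0.89 = 0.3845
σ²_T = Σσ²ᵢ + 2·Σσ_ij = 2.4122 + 2 × 1.4166 = 5.2454
α = (3/2)·(1 − 2.4122/5.2454) = 0.81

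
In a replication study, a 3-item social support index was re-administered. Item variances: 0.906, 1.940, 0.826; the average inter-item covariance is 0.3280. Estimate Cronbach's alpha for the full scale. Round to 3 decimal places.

Σσᵢ² = 0.906 + 1.940 + 0.826 = 3.672
Sum of the 3 distinct covariances = 3 × 0.3280 = 0.9840
total variance = Σσᵢ² + 2·Σcov = 3.672 + 2 × 0.9840 = 5.6400
α = (3/2)·(1 − 3.672/5.6400) = 0.523

α = 0.523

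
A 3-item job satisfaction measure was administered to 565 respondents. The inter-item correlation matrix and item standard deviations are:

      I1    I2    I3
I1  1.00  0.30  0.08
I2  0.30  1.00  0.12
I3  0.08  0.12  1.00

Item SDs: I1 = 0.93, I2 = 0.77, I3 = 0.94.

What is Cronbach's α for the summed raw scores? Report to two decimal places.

Cronbach's α = 0.36

Σσ²ᵢ = 0.93² + 0.77² + 0.94² = 2.3414
Covariances σ_ij = r_ij · s_i · s_j:
  σ(I1,I2) = 0.30 × 0.93 × 0.77 = 0.2148
  σ(I1,I3) = 0.08 × 0.93 × 0.94 = 0.0699
  σ(I2,I3) = 0.12 × 0.77 × 0.94 = 0.0869
σ²_T = Σσ²ᵢ + 2·Σσ_ij = 2.3414 + 2 × 0.3716 = 3.0846
α = (3/2)·(1 − 2.3414/3.0846) = 0.36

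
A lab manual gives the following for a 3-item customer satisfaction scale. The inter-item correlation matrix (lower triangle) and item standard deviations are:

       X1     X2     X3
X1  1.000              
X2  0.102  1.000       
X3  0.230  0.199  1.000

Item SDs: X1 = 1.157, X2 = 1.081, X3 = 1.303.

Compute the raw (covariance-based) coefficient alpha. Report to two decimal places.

coefficient alpha = 0.40

Σσ²ᵢ = 1.157² + 1.081² + 1.303² = 4.2050
Covariances σ_ij = r_ij · s_i · s_j:
  σ(X1,X2) = 0.102 × 1.157 × 1.081 = 0.1276
  σ(X1,X3) = 0.230 × 1.157 × 1.303 = 0.3467
  σ(X2,X3) = 0.199 × 1.081 × 1.303 = 0.2803
σ²_T = Σσ²ᵢ + 2·Σσ_ij = 4.2050 + 2 × 0.7546 = 5.7142
α = (3/2)·(1 − 4.2050/5.7142) = 0.40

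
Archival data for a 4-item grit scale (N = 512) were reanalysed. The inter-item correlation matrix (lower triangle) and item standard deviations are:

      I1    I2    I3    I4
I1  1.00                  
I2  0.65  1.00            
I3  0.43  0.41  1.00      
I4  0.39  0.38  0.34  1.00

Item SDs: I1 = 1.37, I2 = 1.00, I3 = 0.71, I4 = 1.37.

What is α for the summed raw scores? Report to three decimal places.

α = 0.730

Σσ²ᵢ = 1.37² + 1.00² + 0.71² + 1.37² = 5.2579
Covariances σ_ij = r_ij · s_i · s_j:
  σ(I1,I2) = 0.65 × 1.37 × 1.00 = 0.8905
  σ(I1,I3) = 0.43 × 1.37 × 0.71 = 0.4183
  σ(I1,I4) = 0.39 × 1.37 × 1.37 = 0.7320
  σ(I2,I3) = 0.41 × 1.00 × 0.71 = 0.2911
  σ(I2,I4) = 0.38 × 1.00 × 1.37 = 0.5206
  σ(I3,I4) = 0.34 × 0.71 × 1.37 = 0.3307
σ²_T = Σσ²ᵢ + 2·Σσ_ij = 5.2579 + 2 × 3.1832 = 11.6243
α = (4/3)·(1 − 5.2579/11.6243) = 0.730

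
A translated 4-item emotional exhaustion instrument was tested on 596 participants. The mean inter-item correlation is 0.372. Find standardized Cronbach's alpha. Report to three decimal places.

Standardized α = k·r̄ / (1 + (k−1)·r̄) = 4 × 0.372 / (1 + 3 × 0.372)
  = 1.4880 / 2.1160 = 0.703

α = 0.703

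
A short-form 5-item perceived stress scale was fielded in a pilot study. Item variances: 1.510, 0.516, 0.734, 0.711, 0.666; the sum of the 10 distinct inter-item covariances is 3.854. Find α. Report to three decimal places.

α = 0.813

sum of item variances = 1.510 + 0.516 + 0.734 + 0.711 + 0.666 = 4.137
Sum of distinct covariances = 3.854
σ²_T = sum of item variances + 2·Σcov = 4.137 + 2 × 3.854 = 11.845
α = (5/4)·(1 − 4.137/11.845) = 0.813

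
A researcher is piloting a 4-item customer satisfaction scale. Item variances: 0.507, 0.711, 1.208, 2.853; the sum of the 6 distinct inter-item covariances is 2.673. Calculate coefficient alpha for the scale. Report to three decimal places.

coefficient alpha = 0.671

ΣVar(i) = 0.507 + 0.711 + 1.208 + 2.853 = 5.279
Sum of distinct covariances = 2.673
σ²_total = ΣVar(i) + 2·Σcov = 5.279 + 2 × 2.673 = 10.625
α = (4/3)·(1 − 5.279/10.625) = 0.671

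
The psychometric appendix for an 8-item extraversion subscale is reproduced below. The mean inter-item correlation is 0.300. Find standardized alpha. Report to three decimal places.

α = 0.774

Standardized α = k·r̄ / (1 + (k−1)·r̄) = 8 × 0.300 / (1 + 7 × 0.300)
  = 2.4000 / 3.1000 = 0.774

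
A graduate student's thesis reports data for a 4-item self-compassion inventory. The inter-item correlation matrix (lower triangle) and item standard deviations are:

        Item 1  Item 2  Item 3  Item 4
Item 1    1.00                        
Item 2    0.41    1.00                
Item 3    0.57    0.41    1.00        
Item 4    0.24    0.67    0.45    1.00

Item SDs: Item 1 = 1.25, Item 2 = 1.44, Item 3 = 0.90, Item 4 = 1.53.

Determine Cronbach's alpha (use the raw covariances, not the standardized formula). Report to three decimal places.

α = 0.758

Σσ²ᵢ = 1.25² + 1.44² + 0.90² + 1.53² = 6.7870
Covariances σ_ij = r_ij · s_i · s_j:
  σ(Item 1,Item 2) = 0.41 × 1.25 × 1.44 = 0.7380
  σ(Item 1,Item 3) = 0.57 × 1.25 × 0.90 = 0.6412
  σ(Item 1,Item 4) = 0.24 × 1.25 × 1.53 = 0.4590
  σ(Item 2,Item 3) = 0.41 × 1.44 × 0.90 = 0.5314
  σ(Item 2,Item 4) = 0.67 × 1.44 × 1.53 = 1.4761
  σ(Item 3,Item 4) = 0.45 × 0.90 × 1.53 = 0.6197
σ²_T = Σσ²ᵢ + 2·Σσ_ij = 6.7870 + 2 × 4.4654 = 15.7178
α = (4/3)·(1 − 6.7870/15.7178) = 0.758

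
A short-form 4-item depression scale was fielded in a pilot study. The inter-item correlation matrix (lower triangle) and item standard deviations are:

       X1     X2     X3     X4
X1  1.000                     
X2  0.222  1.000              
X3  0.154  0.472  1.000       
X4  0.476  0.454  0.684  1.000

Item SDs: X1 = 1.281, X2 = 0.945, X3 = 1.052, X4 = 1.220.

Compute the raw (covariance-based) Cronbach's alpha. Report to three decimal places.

α = 0.729

Σσ²ᵢ = 1.281² + 0.945² + 1.052² + 1.220² = 5.1291
Covariances σ_ij = r_ij · s_i · s_j:
  σ(X1,X2) = 0.222 × 1.281 × 0.945 = 0.2687
  σ(X1,X3) = 0.154 × 1.281 × 1.052 = 0.2075
  σ(X1,X4) = 0.476 × 1.281 × 1.220 = 0.7439
  σ(X2,X3) = 0.472 × 0.945 × 1.052 = 0.4692
  σ(X2,X4) = 0.454 × 0.945 × 1.220 = 0.5234
  σ(X3,X4) = 0.684 × 1.052 × 1.220 = 0.8779
σ²_T = Σσ²ᵢ + 2·Σσ_ij = 5.1291 + 2 × 3.0906 = 11.3103
α = (4/3)·(1 − 5.1291/11.3103) = 0.729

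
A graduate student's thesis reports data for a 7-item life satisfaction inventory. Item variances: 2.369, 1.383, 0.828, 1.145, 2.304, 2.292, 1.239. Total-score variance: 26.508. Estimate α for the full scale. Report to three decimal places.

α = 0.658

Σσᵢ² = 2.369 + 1.383 + 0.828 + 1.145 + 2.304 + 2.292 + 1.239 = 11.560
α = (k/(k−1))·(1 − Σσᵢ²/σ²_T) = (7/6)·(1 − 11.560/26.508) = 0.658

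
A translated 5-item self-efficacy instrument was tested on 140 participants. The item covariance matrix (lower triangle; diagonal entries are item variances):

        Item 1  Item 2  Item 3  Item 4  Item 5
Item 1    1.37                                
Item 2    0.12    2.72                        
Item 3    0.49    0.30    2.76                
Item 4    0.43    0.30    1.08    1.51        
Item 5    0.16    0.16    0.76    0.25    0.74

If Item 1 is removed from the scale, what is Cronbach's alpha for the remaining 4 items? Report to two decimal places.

Cronbach's alpha = 0.57

Remaining items: Item 2, Item 3, Item 4, Item 5 (k = 4).
ΣVar(i) = 2.72 + 2.76 + 1.51 + 0.74 = 7.73
Var(T) = 7.73 + 2 × 2.85 = 13.43
α (item deleted) = (4/3)·(1 − 7.73/13.43) = 0.57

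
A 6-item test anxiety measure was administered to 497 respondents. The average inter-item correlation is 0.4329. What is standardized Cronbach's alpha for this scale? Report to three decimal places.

α = 0.821

Standardized α = k·r̄ / (1 + (k−1)·r̄) = 6 × 0.4329 / (1 + 5 × 0.4329)
  = 2.5974 / 3.1645 = 0.821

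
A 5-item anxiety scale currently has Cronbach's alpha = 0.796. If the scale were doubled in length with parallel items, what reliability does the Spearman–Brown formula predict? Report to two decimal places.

predicted reliability = 0.89

Length factor m = 2
α' = m·α / (1 + (m−1)·α)
   = 2 × 0.796 / (1 + (2 − 1) × 0.796)
   = 1.5920 / 1.7960 = 0.89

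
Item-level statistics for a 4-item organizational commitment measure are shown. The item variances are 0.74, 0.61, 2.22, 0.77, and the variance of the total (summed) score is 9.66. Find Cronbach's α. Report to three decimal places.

sum of item variances = 0.74 + 0.61 + 2.22 + 0.77 = 4.34
α = (k/(k−1))·(1 − sum of item variances/σ²_total) = (4/3)·(1 − 4.34/9.66) = 0.734

α = 0.734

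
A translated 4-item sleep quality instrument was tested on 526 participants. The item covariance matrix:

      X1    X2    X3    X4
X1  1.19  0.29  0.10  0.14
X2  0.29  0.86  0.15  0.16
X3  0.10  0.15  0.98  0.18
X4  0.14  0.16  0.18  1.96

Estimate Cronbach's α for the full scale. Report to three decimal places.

α = 0.387

sum of item variances = 1.19 + 0.86 + 0.98 + 1.96 = 4.99
Sum of the distinct covariances = 1.02
σ²_total = 4.99 + 2 × 1.02 = 7.03
α = (k/(k−1))·(1 − sum of item variances/σ²_total) = (4/3)·(1 − 4.99/7.03) = 0.387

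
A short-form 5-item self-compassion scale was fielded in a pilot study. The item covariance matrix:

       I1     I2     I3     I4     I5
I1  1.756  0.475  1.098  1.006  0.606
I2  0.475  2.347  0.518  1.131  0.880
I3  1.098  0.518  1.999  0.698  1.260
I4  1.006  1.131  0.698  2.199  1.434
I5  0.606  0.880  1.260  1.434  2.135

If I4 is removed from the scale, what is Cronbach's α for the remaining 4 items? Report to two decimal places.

Remaining items: I1, I2, I3, I5 (k = 4).
sum of item variances = 1.756 + 2.347 + 1.999 + 2.135 = 8.237
σ²_total = 8.237 + 2 × 4.837 = 17.911
α (item deleted) = (4/3)·(1 − 8.237/17.911) = 0.72

α = 0.72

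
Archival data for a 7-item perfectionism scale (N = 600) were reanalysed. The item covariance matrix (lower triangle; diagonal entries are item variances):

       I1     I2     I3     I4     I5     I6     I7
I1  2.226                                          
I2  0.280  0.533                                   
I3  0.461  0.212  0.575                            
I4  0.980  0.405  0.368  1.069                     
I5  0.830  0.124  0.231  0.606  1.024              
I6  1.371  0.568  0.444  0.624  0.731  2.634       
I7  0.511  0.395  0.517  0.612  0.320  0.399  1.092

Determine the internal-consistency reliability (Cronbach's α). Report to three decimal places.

α = 0.824

Σσᵢ² = 2.226 + 0.533 + 0.575 + 1.069 + 1.024 + 2.634 + 1.092 = 9.153
Σ_{i<j} σ_ij = 10.989
σ²_total = 9.153 + 2 × 10.989 = 31.131
α = (k/(k−1))·(1 − Σσᵢ²/σ²_total) = (7/6)·(1 − 9.153/31.131) = 0.824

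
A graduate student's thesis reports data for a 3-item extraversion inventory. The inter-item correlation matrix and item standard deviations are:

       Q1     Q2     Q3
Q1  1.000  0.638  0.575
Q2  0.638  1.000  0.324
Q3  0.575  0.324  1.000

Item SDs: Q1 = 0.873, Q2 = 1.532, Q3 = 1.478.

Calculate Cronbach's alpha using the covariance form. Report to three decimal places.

Σσ²ᵢ = 0.873² + 1.532² + 1.478² = 5.2936
Covariances σ_ij = r_ij · s_i · s_j:
  σ(Q1,Q2) = 0.638 × 0.873 × 1.532 = 0.8533
  σ(Q1,Q3) = 0.575 × 0.873 × 1.478 = 0.7419
  σ(Q2,Q3) = 0.324 × 1.532 × 1.478 = 0.7336
σ²_T = Σσ²ᵢ + 2·Σσ_ij = 5.2936 + 2 × 2.3288 = 9.9512
α = (3/2)·(1 − 5.2936/9.9512) = 0.702

α = 0.702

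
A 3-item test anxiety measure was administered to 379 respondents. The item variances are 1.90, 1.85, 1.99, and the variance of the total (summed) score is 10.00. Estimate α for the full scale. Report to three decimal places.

α = 0.639

ΣVar(i) = 1.90 + 1.85 + 1.99 = 5.74
α = (k/(k−1))·(1 − ΣVar(i)/σ²_total) = (3/2)·(1 − 5.74/10.00) = 0.639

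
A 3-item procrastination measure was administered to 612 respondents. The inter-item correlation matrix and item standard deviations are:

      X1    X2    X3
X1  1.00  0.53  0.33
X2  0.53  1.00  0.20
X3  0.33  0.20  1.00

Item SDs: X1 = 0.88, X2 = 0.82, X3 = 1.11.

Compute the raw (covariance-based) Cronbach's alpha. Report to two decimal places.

Σσ²ᵢ = 0.88² + 0.82² + 1.11² = 2.6789
Covariances σ_ij = r_ij · s_i · s_j:
  σ(X1,X2) = 0.53 × 0.88 × 0.82 = 0.3824
  σ(X1,X3) = 0.33 × 0.88 × 1.11 = 0.3223
  σ(X2,X3) = 0.20 × 0.82 × 1.11 = 0.1820
σ²_T = Σσ²ᵢ + 2·Σσ_ij = 2.6789 + 2 × 0.8867 = 4.4523
α = (3/2)·(1 − 2.6789/4.4523) = 0.60

α = 0.60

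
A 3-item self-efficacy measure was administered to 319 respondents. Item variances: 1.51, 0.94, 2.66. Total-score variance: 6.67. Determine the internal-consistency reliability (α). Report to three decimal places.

sum of item variances = 1.51 + 0.94 + 2.66 = 5.11
α = (k/(k−1))·(1 − sum of item variances/σ²_T) = (3/2)·(1 − 5.11/6.67) = 0.351

α = 0.351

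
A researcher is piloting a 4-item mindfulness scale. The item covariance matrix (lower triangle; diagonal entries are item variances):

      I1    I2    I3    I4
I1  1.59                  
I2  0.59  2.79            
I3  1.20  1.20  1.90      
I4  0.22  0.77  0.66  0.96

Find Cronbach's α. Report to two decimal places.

α = 0.75

ΣVar(i) = 1.59 + 2.79 + 1.90 + 0.96 = 7.24
Σ_{i<j} σ_ij = 4.64
total variance = 7.24 + 2 × 4.64 = 16.52
α = (k/(k−1))·(1 − ΣVar(i)/total variance) = (4/3)·(1 − 7.24/16.52) = 0.75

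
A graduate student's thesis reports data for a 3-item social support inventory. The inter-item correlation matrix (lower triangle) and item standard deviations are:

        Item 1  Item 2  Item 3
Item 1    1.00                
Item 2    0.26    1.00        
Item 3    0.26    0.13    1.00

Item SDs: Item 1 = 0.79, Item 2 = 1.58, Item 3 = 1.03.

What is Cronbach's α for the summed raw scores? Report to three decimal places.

α = 0.395

Σσ²ᵢ = 0.79² + 1.58² + 1.03² = 4.1814
Covariances σ_ij = r_ij · s_i · s_j:
  σ(Item 1,Item 2) = 0.26 × 0.79 × 1.58 = 0.3245
  σ(Item 1,Item 3) = 0.26 × 0.79 × 1.03 = 0.2116
  σ(Item 2,Item 3) = 0.13 × 1.58 × 1.03 = 0.2116
σ²_T = Σσ²ᵢ + 2·Σσ_ij = 4.1814 + 2 × 0.7477 = 5.6768
α = (3/2)·(1 − 4.1814/5.6768) = 0.395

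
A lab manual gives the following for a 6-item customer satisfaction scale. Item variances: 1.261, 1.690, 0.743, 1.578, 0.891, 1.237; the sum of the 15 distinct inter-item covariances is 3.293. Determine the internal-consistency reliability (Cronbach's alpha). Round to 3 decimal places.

α = 0.565

Σσᵢ² = 1.261 + 1.690 + 0.743 + 1.578 + 0.891 + 1.237 = 7.400
Sum of distinct covariances = 3.293
σ²_total = Σσᵢ² + 2·Σcov = 7.400 + 2 × 3.293 = 13.986
α = (6/5)·(1 − 7.400/13.986) = 0.565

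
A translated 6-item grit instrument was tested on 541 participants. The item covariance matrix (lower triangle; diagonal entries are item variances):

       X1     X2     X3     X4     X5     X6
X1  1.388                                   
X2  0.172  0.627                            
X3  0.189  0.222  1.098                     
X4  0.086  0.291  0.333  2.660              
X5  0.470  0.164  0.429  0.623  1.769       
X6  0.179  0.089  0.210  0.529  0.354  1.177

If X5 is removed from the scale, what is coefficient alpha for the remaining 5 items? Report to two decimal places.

Remaining items: X1, X2, X3, X4, X6 (k = 5).
Σσ²ᵢ = 1.388 + 0.627 + 1.098 + 2.660 + 1.177 = 6.950
σ²_T = 6.950 + 2 × 2.300 = 11.550
α (item deleted) = (5/4)·(1 − 6.950/11.550) = 0.50

α = 0.50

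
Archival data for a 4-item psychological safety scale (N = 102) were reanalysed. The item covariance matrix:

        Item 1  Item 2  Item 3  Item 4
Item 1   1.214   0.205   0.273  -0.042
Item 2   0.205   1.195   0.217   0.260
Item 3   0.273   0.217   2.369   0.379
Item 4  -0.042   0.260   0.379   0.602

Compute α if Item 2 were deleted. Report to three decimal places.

α = 0.339

Remaining items: Item 1, Item 3, Item 4 (k = 3).
sum of item variances = 1.214 + 2.369 + 0.602 = 4.185
σ²_total = 4.185 + 2 × 0.610 = 5.405
α (item deleted) = (3/2)·(1 − 4.185/5.405) = 0.339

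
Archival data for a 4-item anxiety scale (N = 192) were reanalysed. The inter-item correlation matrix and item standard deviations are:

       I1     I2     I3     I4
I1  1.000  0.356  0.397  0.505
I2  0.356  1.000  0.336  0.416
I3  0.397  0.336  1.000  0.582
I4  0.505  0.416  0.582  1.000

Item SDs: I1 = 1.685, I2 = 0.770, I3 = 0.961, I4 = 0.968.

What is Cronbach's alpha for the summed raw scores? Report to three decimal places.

α = 0.712

Σσ²ᵢ = 1.685² + 0.770² + 0.961² + 0.968² = 5.2927
Covariances σ_ij = r_ij · s_i · s_j:
  σ(I1,I2) = 0.356 × 1.685 × 0.770 = 0.4619
  σ(I1,I3) = 0.397 × 1.685 × 0.961 = 0.6429
  σ(I1,I4) = 0.505 × 1.685 × 0.968 = 0.8237
  σ(I2,I3) = 0.336 × 0.770 × 0.961 = 0.2486
  σ(I2,I4) = 0.416 × 0.770 × 0.968 = 0.3101
  σ(I3,I4) = 0.582 × 0.961 × 0.968 = 0.5414
σ²_T = Σσ²ᵢ + 2·Σσ_ij = 5.2927 + 2 × 3.0286 = 11.3499
α = (4/3)·(1 − 5.2927/11.3499) = 0.712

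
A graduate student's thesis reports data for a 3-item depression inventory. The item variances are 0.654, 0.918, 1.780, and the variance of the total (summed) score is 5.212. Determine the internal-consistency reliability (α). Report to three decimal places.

Σσᵢ² = 0.654 + 0.918 + 1.780 = 3.352
α = (k/(k−1))·(1 − Σσᵢ²/Var(T)) = (3/2)·(1 − 3.352/5.212) = 0.535

α = 0.535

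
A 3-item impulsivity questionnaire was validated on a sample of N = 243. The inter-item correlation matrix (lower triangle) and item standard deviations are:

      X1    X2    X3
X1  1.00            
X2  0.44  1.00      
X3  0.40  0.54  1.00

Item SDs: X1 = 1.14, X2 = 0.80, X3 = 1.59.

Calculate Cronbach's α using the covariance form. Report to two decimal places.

α = 0.67

Σσ²ᵢ = 1.14² + 0.80² + 1.59² = 4.4677
Covariances σ_ij = r_ij · s_i · s_j:
  σ(X1,X2) = 0.44 × 1.14 × 0.80 = 0.4013
  σ(X1,X3) = 0.40 × 1.14 × 1.59 = 0.7250
  σ(X2,X3) = 0.54 × 0.80 × 1.59 = 0.6869
σ²_T = Σσ²ᵢ + 2·Σσ_ij = 4.4677 + 2 × 1.8132 = 8.0941
α = (3/2)·(1 − 4.4677/8.0941) = 0.67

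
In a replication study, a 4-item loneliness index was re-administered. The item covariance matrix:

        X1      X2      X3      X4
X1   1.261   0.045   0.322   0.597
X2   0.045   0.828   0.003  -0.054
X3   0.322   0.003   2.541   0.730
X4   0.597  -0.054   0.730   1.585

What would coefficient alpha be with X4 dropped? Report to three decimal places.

coefficient alpha = 0.207

Remaining items: X1, X2, X3 (k = 3).
Σσ²ᵢ = 1.261 + 0.828 + 2.541 = 4.630
σ²_T = 4.630 + 2 × 0.370 = 5.370
α (item deleted) = (3/2)·(1 − 4.630/5.370) = 0.207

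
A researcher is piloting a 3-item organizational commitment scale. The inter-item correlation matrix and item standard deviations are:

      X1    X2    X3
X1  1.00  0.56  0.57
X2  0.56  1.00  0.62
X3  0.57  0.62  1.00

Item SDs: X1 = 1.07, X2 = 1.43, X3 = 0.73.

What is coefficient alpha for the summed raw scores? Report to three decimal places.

Σσ²ᵢ = 1.07² + 1.43² + 0.73² = 3.7227
Covariances σ_ij = r_ij · s_i · s_j:
  σ(X1,X2) = 0.56 × 1.07 × 1.43 = 0.8569
  σ(X1,X3) = 0.57 × 1.07 × 0.73 = 0.4452
  σ(X2,X3) = 0.62 × 1.43 × 0.73 = 0.6472
σ²_T = Σσ²ᵢ + 2·Σσ_ij = 3.7227 + 2 × 1.9493 = 7.6213
α = (3/2)·(1 − 3.7227/7.6213) = 0.767

α = 0.767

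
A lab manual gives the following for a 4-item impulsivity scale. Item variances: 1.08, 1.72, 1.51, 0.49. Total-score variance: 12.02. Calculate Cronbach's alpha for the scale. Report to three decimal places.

α = 0.801

Σσ²ᵢ = 1.08 + 1.72 + 1.51 + 0.49 = 4.80
α = (k/(k−1))·(1 − Σσ²ᵢ/Var(T)) = (4/3)·(1 − 4.80/12.02) = 0.801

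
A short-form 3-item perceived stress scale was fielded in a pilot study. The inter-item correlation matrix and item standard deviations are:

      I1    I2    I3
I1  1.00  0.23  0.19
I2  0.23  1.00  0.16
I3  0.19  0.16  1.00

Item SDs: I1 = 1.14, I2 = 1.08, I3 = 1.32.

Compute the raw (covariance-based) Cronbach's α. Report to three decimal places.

Σσ²ᵢ = 1.14² + 1.08² + 1.32² = 4.2084
Covariances σ_ij = r_ij · s_i · s_j:
  σ(I1,I2) = 0.23 × 1.14 × 1.08 = 0.2832
  σ(I1,I3) = 0.19 × 1.14 × 1.32 = 0.2859
  σ(I2,I3) = 0.16 × 1.08 × 1.32 = 0.2281
σ²_T = Σσ²ᵢ + 2·Σσ_ij = 4.2084 + 2 × 0.7972 = 5.8028
α = (3/2)·(1 − 4.2084/5.8028) = 0.412

α = 0.412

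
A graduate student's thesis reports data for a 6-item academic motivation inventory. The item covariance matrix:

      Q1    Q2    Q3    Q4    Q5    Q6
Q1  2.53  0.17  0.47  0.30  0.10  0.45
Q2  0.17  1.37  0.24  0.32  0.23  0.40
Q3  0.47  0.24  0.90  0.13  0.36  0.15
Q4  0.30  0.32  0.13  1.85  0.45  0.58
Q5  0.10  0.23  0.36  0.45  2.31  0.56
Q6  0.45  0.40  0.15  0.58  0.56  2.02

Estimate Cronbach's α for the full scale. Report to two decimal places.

sum of item variances = 2.53 + 1.37 + 0.90 + 1.85 + 2.31 + 2.02 = 10.98
Σ_{i<j} σ_ij = 4.91
σ²_total = 10.98 + 2 × 4.91 = 20.80
α = (k/(k−1))·(1 − sum of item variances/σ²_total) = (6/5)·(1 − 10.98/20.80) = 0.57

Cronbach's α = 0.57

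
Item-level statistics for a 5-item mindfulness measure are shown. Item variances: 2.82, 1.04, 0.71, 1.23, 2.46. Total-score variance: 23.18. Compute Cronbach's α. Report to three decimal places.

sum of item variances = 2.82 + 1.04 + 0.71 + 1.23 + 2.46 = 8.26
α = (k/(k−1))·(1 − sum of item variances/σ²_total) = (5/4)·(1 − 8.26/23.18) = 0.805

α = 0.805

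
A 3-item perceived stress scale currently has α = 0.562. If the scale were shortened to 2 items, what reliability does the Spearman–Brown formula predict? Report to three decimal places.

predicted reliability = 0.461

Length factor m = 2/3 = 0.6667
α' = m·α / (1 − (1−m)·α)
   = 2/3 × 0.562 / (1 − (1 − 2/3) × 0.562)
   = 0.3747 / 0.8127 = 0.461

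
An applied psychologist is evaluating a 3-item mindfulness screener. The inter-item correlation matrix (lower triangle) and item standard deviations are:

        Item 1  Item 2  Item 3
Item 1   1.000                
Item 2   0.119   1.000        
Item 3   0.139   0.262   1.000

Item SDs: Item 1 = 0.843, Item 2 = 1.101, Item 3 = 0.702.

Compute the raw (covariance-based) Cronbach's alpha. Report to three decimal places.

α = 0.370

Σσ²ᵢ = 0.843² + 1.101² + 0.702² = 2.4157
Covariances σ_ij = r_ij · s_i · s_j:
  σ(Item 1,Item 2) = 0.119 × 0.843 × 1.101 = 0.1104
  σ(Item 1,Item 3) = 0.139 × 0.843 × 0.702 = 0.0823
  σ(Item 2,Item 3) = 0.262 × 1.101 × 0.702 = 0.2025
σ²_T = Σσ²ᵢ + 2·Σσ_ij = 2.4157 + 2 × 0.3952 = 3.2061
α = (3/2)·(1 − 2.4157/3.2061) = 0.370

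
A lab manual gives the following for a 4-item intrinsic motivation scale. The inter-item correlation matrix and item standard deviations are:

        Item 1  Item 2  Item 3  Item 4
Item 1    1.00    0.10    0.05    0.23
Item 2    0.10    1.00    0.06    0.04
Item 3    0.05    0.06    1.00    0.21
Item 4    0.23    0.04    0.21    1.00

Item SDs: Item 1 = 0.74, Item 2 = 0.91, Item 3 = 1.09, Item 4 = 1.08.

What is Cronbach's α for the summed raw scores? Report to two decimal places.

Σσ²ᵢ = 0.74² + 0.91² + 1.09² + 1.08² = 3.7302
Covariances σ_ij = r_ij · s_i · s_j:
  σ(Item 1,Item 2) = 0.10 × 0.74 × 0.91 = 0.0673
  σ(Item 1,Item 3) = 0.05 × 0.74 × 1.09 = 0.0403
  σ(Item 1,Item 4) = 0.23 × 0.74 × 1.08 = 0.1838
  σ(Item 2,Item 3) = 0.06 × 0.91 × 1.09 = 0.0595
  σ(Item 2,Item 4) = 0.04 × 0.91 × 1.08 = 0.0393
  σ(Item 3,Item 4) = 0.21 × 1.09 × 1.08 = 0.2472
σ²_T = Σσ²ᵢ + 2·Σσ_ij = 3.7302 + 2 × 0.6374 = 5.0050
α = (4/3)·(1 − 3.7302/5.0050) = 0.34

Cronbach's α = 0.34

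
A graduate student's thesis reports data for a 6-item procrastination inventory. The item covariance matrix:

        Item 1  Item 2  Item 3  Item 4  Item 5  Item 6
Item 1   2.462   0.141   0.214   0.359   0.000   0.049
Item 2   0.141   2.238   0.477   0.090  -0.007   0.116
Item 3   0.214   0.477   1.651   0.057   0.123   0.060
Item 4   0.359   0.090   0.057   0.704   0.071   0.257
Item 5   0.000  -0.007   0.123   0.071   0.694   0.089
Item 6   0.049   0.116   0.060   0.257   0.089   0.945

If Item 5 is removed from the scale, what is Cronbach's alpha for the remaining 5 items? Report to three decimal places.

α = 0.391

Remaining items: Item 1, Item 2, Item 3, Item 4, Item 6 (k = 5).
ΣVar(i) = 2.462 + 2.238 + 1.651 + 0.704 + 0.945 = 8.000
σ²_T = 8.000 + 2 × 1.820 = 11.640
α (item deleted) = (5/4)·(1 − 8.000/11.640) = 0.391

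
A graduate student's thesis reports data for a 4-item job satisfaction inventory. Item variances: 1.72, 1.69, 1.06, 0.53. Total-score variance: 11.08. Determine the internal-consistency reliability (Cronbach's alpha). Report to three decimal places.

sum of item variances = 1.72 + 1.69 + 1.06 + 0.53 = 5.00
α = (k/(k−1))·(1 − sum of item variances/σ²_total) = (4/3)·(1 − 5.00/11.08) = 0.732

Cronbach's alpha = 0.732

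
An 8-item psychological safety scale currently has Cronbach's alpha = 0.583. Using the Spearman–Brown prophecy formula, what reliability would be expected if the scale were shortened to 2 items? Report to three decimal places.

Length factor m = 2/8 = 0.2500
α' = m·α / (1 − (1−m)·α)
   = 2/8 × 0.583 / (1 − (1 − 2/8) × 0.583)
   = 0.1457 / 0.5628 = 0.259

predicted reliability = 0.259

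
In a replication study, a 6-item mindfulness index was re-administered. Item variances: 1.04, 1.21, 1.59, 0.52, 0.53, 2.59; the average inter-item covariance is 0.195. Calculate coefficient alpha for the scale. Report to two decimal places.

sum of item variances = 1.04 + 1.21 + 1.59 + 0.52 + 0.53 + 2.59 = 7.48
Sum of the 15 distinct covariances = 15 × 0.195 = 2.925
σ²_T = sum of item variances + 2·Σcov = 7.48 + 2 × 2.925 = 13.330
α = (6/5)·(1 − 7.48/13.330) = 0.53

coefficient alpha = 0.53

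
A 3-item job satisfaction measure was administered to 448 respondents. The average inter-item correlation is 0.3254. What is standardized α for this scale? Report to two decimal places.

Standardized α = k·r̄ / (1 + (k−1)·r̄) = 3 × 0.3254 / (1 + 2 × 0.3254)
  = 0.9762 / 1.6508 = 0.59

α = 0.59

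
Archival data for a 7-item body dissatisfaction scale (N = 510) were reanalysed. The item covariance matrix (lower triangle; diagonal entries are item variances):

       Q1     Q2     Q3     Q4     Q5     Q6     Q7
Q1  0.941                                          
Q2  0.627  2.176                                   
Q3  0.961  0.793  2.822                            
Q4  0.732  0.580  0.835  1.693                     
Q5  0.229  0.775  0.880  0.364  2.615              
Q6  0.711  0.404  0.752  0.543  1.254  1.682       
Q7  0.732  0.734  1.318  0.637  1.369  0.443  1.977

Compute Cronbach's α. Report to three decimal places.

ΣVar(i) = 0.941 + 2.176 + 2.822 + 1.693 + 2.615 + 1.682 + 1.977 = 13.906
Sum of off-diagonal covariances = 15.673
σ²_T = 13.906 + 2 × 15.673 = 45.252
α = (k/(k−1))·(1 − ΣVar(i)/σ²_T) = (7/6)·(1 − 13.906/45.252) = 0.808

α = 0.808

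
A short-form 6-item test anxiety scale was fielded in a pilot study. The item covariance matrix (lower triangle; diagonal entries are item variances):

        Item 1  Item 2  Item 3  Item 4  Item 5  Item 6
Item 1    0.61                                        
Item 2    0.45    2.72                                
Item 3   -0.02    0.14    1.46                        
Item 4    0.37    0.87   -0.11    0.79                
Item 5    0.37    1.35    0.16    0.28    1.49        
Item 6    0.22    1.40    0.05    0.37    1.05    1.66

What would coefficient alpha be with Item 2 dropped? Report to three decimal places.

coefficient alpha = 0.596

Remaining items: Item 1, Item 3, Item 4, Item 5, Item 6 (k = 5).
Σσ²ᵢ = 0.61 + 1.46 + 0.79 + 1.49 + 1.66 = 6.01
σ²_T = 6.01 + 2 × 2.74 = 11.49
α (item deleted) = (5/4)·(1 − 6.01/11.49) = 0.596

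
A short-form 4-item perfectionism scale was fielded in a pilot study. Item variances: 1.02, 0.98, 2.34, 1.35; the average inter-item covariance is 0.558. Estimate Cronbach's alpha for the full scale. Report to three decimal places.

Σσ²ᵢ = 1.02 + 0.98 + 2.34 + 1.35 = 5.69
Sum of the 6 distinct covariances = 6 × 0.558 = 3.348
σ²_T = Σσ²ᵢ + 2·Σcov = 5.69 + 2 × 3.348 = 12.386
α = (4/3)·(1 − 5.69/12.386) = 0.721

α = 0.721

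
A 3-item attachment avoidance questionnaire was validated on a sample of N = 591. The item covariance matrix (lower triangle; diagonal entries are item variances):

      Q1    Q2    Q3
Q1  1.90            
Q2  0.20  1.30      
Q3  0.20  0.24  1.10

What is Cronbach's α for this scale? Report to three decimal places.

Cronbach's α = 0.344

sum of item variances = 1.90 + 1.30 + 1.10 = 4.30
Sum of the distinct covariances = 0.64
σ²_T = 4.30 + 2 × 0.64 = 5.58
α = (k/(k−1))·(1 − sum of item variances/σ²_T) = (3/2)·(1 − 4.30/5.58) = 0.344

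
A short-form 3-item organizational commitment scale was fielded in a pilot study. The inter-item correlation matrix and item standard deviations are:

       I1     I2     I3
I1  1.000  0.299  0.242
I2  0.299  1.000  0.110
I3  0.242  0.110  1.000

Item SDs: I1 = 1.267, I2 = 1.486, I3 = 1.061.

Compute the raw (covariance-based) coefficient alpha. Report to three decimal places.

Σσ²ᵢ = 1.267² + 1.486² + 1.061² = 4.9392
Covariances σ_ij = r_ij · s_i · s_j:
  σ(I1,I2) = 0.299 × 1.267 × 1.486 = 0.5629
  σ(I1,I3) = 0.242 × 1.267 × 1.061 = 0.3253
  σ(I2,I3) = 0.110 × 1.486 × 1.061 = 0.1734
σ²_T = Σσ²ᵢ + 2·Σσ_ij = 4.9392 + 2 × 1.0616 = 7.0624
α = (3/2)·(1 − 4.9392/7.0624) = 0.451

coefficient alpha = 0.451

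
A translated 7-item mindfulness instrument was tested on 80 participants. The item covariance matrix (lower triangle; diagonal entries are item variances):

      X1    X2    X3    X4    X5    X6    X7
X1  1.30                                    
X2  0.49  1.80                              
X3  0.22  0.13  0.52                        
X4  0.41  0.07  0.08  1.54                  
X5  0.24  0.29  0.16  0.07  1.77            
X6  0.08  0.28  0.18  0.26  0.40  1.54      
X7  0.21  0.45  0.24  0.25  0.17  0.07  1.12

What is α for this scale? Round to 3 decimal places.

Σσ²ᵢ = 1.30 + 1.80 + 0.52 + 1.54 + 1.77 + 1.54 + 1.12 = 9.59
Sum of off-diagonal covariances = 4.75
total variance = 9.59 + 2 × 4.75 = 19.09
α = (k/(k−1))·(1 − Σσ²ᵢ/total variance) = (7/6)·(1 − 9.59/19.09) = 0.581

α = 0.581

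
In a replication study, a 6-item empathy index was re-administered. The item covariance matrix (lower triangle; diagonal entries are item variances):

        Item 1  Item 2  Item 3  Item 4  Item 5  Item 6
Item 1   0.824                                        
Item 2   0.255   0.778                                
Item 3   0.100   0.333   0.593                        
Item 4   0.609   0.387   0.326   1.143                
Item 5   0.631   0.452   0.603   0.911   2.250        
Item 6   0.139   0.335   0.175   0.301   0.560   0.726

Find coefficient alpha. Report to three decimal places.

sum of item variances = 0.824 + 0.778 + 0.593 + 1.143 + 2.250 + 0.726 = 6.314
Σ_{i<j} σ_ij = 6.117
total variance = 6.314 + 2 × 6.117 = 18.548
α = (k/(k−1))·(1 − sum of item variances/total variance) = (6/5)·(1 − 6.314/18.548) = 0.792

coefficient alpha = 0.792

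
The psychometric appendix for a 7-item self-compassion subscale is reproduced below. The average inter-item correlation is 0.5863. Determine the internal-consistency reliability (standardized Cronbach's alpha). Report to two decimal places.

α = 0.91

Standardized α = k·r̄ / (1 + (k−1)·r̄) = 7 × 0.5863 / (1 + 6 × 0.5863)
  = 4.1041 / 4.5178 = 0.91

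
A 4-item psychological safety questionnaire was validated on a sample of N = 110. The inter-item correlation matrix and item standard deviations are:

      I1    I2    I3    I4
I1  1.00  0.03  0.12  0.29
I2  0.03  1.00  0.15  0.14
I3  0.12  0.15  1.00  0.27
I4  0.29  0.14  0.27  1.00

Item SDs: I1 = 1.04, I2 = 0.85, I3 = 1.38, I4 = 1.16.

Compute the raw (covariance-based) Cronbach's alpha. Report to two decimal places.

Cronbach's alpha = 0.45

Σσ²ᵢ = 1.04² + 0.85² + 1.38² + 1.16² = 5.0541
Covariances σ_ij = r_ij · s_i · s_j:
  σ(I1,I2) = 0.03 × 1.04 × 0.85 = 0.0265
  σ(I1,I3) = 0.12 × 1.04 × 1.38 = 0.1722
  σ(I1,I4) = 0.29 × 1.04 × 1.16 = 0.3499
  σ(I2,I3) = 0.15 × 0.85 × 1.38 = 0.1759
  σ(I2,I4) = 0.14 × 0.85 × 1.16 = 0.1380
  σ(I3,I4) = 0.27 × 1.38 × 1.16 = 0.4322
σ²_T = Σσ²ᵢ + 2·Σσ_ij = 5.0541 + 2 × 1.2947 = 7.6435
α = (4/3)·(1 − 5.0541/7.6435) = 0.45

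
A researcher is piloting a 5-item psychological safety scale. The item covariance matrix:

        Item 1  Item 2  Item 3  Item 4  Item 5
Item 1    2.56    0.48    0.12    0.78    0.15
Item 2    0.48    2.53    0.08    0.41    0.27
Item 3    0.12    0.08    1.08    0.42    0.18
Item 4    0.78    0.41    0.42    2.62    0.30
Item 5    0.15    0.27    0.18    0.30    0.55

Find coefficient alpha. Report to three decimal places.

Σσᵢ² = 2.56 + 2.53 + 1.08 + 2.62 + 0.55 = 9.34
Sum of the distinct covariances = 3.19
σ²_total = 9.34 + 2 × 3.19 = 15.72
α = (k/(k−1))·(1 − Σσᵢ²/σ²_total) = (5/4)·(1 − 9.34/15.72) = 0.507

coefficient alpha = 0.507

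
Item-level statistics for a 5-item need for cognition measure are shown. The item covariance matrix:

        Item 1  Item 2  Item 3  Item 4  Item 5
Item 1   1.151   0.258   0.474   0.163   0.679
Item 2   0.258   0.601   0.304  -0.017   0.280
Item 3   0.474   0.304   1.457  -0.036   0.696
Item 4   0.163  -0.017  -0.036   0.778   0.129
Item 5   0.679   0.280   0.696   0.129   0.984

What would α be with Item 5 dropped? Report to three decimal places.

α = 0.487

Remaining items: Item 1, Item 2, Item 3, Item 4 (k = 4).
Σσᵢ² = 1.151 + 0.601 + 1.457 + 0.778 = 3.987
total variance = 3.987 + 2 × 1.146 = 6.279
α (item deleted) = (4/3)·(1 − 3.987/6.279) = 0.487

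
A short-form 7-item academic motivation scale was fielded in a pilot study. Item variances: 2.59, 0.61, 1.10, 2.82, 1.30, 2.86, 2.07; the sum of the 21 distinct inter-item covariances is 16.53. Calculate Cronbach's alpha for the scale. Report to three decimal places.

α = 0.831

Σσᵢ² = 2.59 + 0.61 + 1.10 + 2.82 + 1.30 + 2.86 + 2.07 = 13.35
Sum of distinct covariances = 16.53
Var(T) = Σσᵢ² + 2·Σcov = 13.35 + 2 × 16.53 = 46.41
α = (7/6)·(1 − 13.35/46.41) = 0.831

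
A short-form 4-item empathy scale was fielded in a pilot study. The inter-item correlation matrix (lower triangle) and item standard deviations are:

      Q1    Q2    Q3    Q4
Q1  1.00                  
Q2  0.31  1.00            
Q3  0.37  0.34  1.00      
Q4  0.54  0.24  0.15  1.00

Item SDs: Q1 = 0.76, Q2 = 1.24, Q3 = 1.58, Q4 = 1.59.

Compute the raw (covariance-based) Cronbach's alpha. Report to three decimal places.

Σσ²ᵢ = 0.76² + 1.24² + 1.58² + 1.59² = 7.1397
Covariances σ_ij = r_ij · s_i · s_j:
  σ(Q1,Q2) = 0.31 × 0.76 × 1.24 = 0.2921
  σ(Q1,Q3) = 0.37 × 0.76 × 1.58 = 0.4443
  σ(Q1,Q4) = 0.54 × 0.76 × 1.59 = 0.6525
  σ(Q2,Q3) = 0.34 × 1.24 × 1.58 = 0.6661
  σ(Q2,Q4) = 0.24 × 1.24 × 1.59 = 0.4732
  σ(Q3,Q4) = 0.15 × 1.58 × 1.59 = 0.3768
σ²_T = Σσ²ᵢ + 2·Σσ_ij = 7.1397 + 2 × 2.9050 = 12.9497
α = (4/3)·(1 − 7.1397/12.9497) = 0.598

Cronbach's alpha = 0.598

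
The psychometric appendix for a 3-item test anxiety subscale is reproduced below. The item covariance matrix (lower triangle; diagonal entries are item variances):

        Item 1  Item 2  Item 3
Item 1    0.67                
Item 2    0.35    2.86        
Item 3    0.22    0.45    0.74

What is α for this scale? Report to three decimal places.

ΣVar(i) = 0.67 + 2.86 + 0.74 = 4.27
Σ_{i<j} σ_ij = 1.02
σ²_total = 4.27 + 2 × 1.02 = 6.31
α = (k/(k−1))·(1 − ΣVar(i)/σ²_total) = (3/2)·(1 − 4.27/6.31) = 0.485

α = 0.485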